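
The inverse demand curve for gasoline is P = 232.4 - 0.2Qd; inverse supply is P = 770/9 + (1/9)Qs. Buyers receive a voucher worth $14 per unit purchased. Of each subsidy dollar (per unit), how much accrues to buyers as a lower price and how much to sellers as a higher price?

Buyers gain $9 per unit; sellers gain $5 per unit

Pre-subsidy: 232.4 - 0.2Q = 770/9 + (1/9)Q gives Q* = 472 and P* = 138.
With the rebate, buyers effectively pay Pb = Ps − 14, where Ps is the price sellers receive.
On the curves, Pb = 232.4 - 0.2Q and Ps = 770/9 + (1/9)Q; the wedge Ps − Pb = 14 gives 770/9 + (1/9)Q − (232.4 - 0.2Q) = 14, so Q' = 517.
Then Pb = 232.4 − 0.2·517 = 129 and Ps = 770/9 + (1/9)·517 = 143.
Buyers' price falls by P* − Pb = 138 − 129 = 9; sellers' price rises by Ps − P* = 143 − 138 = 5.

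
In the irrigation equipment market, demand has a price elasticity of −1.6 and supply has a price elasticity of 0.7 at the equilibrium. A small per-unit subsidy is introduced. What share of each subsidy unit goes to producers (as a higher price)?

Producer share = 16/23

For a small subsidy around the equilibrium, the benefit split depends on the relative slopes, which at a point are proportional to the elasticities.
Buyer share = εs/(εs + |εd|) = 0.7/(0.7 + 1.6) = 7/23; seller share = |εd|/(εs + |εd|) = 16/23.
So producers capture 16/23 of the subsidy.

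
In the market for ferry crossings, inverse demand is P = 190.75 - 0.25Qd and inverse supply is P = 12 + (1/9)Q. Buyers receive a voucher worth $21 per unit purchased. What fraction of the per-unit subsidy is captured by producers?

Producer share = 4/13

Pre-subsidy: 190.75 - 0.25Q = 12 + (1/9)Q gives Q* = 495 and P* = 67.
With the rebate, buyers effectively pay Pb = Ps − 21, where Ps is the price sellers receive.
On the curves, Pb = 190.75 - 0.25Q and Ps = 12 + (1/9)Q; the wedge Ps − Pb = 21 gives 12 + (1/9)Q − (190.75 - 0.25Q) = 21, so Q' = 7191/13.
Then Pb = 190.75 − 0.25·(7191/13) = 682/13 and Ps = 12 + (1/9)·(7191/13) = 955/13.
Buyers' price falls by P* − Pb = 67 − 682/13 = 189/13; sellers' price rises by Ps − P* = 955/13 − 67 = 84/13.
So producers capture (84/13)/21 = 4/13 of each unit of subsidy.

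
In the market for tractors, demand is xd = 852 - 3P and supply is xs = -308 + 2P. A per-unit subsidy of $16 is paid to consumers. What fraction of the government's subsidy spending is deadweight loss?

DWL / government spending = 4/73

Pre-subsidy: 852 - 3P = -308 + 2P gives P* = 232, x* = 156.
With the rebate, buyers effectively pay Pb = Ps − 16, where Ps is the price sellers receive.
Demand in terms of Ps becomes xd = 852 − 3(Ps − 16) = 900 - 3Ps. Setting this equal to supply: 900 - 3Ps = -308 + 2Ps, so Ps = 241.6.
Buyers pay Pb = 241.6 − 16 = 225.6; x' = -308 + 2·241.6 = 175.2.
ΔCS = ½(156 + 175.2)(232 − 225.6) = 1059.84; ΔPS = ½(156 + 175.2)(241.6 − 232) = 1589.76.
Government spending = 16 × 175.2 = 2803.2.
DWL = ½ × 16 × (175.2 − 156) = 153.6; fraction = 153.6 / 2803.2 = 4/73.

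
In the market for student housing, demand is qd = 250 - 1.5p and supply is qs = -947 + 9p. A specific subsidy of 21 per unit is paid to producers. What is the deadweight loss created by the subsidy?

Deadweight loss = 283.5

Pre-subsidy: 250 - 1.5p = -947 + 9p gives p* = 114, q* = 79.
With the subsidy, sellers receive ps = pb + 21 for each unit, where pb is the price buyers pay.
Supply in terms of pb becomes qs = -947 + 9(pb + 21) = -758 + 9pb. Setting this equal to demand: 250 - 1.5pb = -758 + 9pb, so pb = 96.
Sellers receive ps = 96 + 21 = 117; q' = 250 − 1.5·96 = 106.
The subsidy expands output by 106 − 79 = 27 past the efficient level; on those units the gap between marginal cost and willingness to pay runs from 0 up to 21.
DWL = ½ × 21 × 27 = 283.5.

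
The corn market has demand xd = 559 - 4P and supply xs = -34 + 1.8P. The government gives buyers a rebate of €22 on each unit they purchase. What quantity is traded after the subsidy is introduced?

Pre-subsidy: 559 - 4P = -34 + 1.8P gives P* = 2965/29, x* = 4351/29.
With the rebate, buyers effectively pay Pb = Ps − 22, where Ps is the price sellers receive.
Demand in terms of Ps becomes xd = 559 − 4(Ps − 22) = 647 - 4Ps. Setting this equal to supply: 647 - 4Ps = -34 + 1.8Ps, so Ps = 3405/29.
Buyers pay Pb = 3405/29 − 22 = 2767/29; x' = -34 + 1.8·(3405/29) = 5143/29.

x' = 5143/29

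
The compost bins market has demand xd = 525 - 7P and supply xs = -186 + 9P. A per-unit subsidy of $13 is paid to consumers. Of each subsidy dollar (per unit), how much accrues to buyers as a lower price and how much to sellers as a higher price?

Buyers gain $7.3125 per unit; sellers gain $5.6875 per unit

Pre-subsidy: 525 - 7P = -186 + 9P gives P* = 44.4375, x* = 213.9375.
With the rebate, buyers effectively pay Pb = Ps − 13, where Ps is the price sellers receive.
Demand in terms of Ps becomes xd = 525 − 7(Ps − 13) = 616 - 7Ps. Setting this equal to supply: 616 - 7Ps = -186 + 9Ps, so Ps = 50.125.
Buyers pay Pb = 50.125 − 13 = 37.125; x' = -186 + 9·50.125 = 265.125.
Buyers' price falls by P* − Pb = 44.4375 − 37.125 = 7.3125; sellers' price rises by Ps − P* = 50.125 − 44.4375 = 5.6875.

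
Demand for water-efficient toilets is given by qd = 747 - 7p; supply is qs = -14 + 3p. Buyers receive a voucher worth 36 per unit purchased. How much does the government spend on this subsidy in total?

Government cost = 10436.4

Pre-subsidy: 747 - 7p = -14 + 3p gives p* = 76.1, q* = 214.3.
With the rebate, buyers effectively pay pb = ps − 36, where ps is the price sellers receive.
Demand in terms of ps becomes qd = 747 − 7(ps − 36) = 999 - 7ps. Setting this equal to supply: 999 - 7ps = -14 + 3ps, so ps = 101.3.
Buyers pay pb = 101.3 − 36 = 65.3; q' = -14 + 3·101.3 = 289.9.
Government outlay = subsidy × quantity = 36 × 289.9 = 10436.4.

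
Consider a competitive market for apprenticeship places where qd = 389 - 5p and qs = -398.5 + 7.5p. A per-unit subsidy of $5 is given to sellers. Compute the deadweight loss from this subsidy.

Pre-subsidy: 389 - 5p = -398.5 + 7.5p gives p* = 63, q* = 74.
With the subsidy, sellers receive ps = pb + 5 for each unit, where pb is the price buyers pay.
Supply in terms of pb becomes qs = -398.5 + 7.5(pb + 5) = -361 + 7.5pb. Setting this equal to demand: 389 - 5pb = -361 + 7.5pb, so pb = 60.
Sellers receive ps = 60 + 5 = 65; q' = 389 − 5·60 = 89.
The subsidy expands output by 89 − 74 = 15 past the efficient level; on those units the gap between marginal cost and willingness to pay runs from 0 up to 5.
DWL = ½ × 5 × 15 = 37.5.

Deadweight loss = $37.5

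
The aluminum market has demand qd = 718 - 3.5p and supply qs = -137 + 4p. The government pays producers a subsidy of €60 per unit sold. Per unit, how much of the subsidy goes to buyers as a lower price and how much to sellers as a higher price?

Buyers gain €32 per unit; sellers gain €28 per unit

Pre-subsidy: 718 - 3.5p = -137 + 4p gives p* = 114, q* = 319.
With the subsidy, sellers receive ps = pb + 60 for each unit, where pb is the price buyers pay.
Supply in terms of pb becomes qs = -137 + 4(pb + 60) = 103 + 4pb. Setting this equal to demand: 718 - 3.5pb = 103 + 4pb, so pb = 82.
Sellers receive ps = 82 + 60 = 142; q' = 718 − 3.5·82 = 431.
Buyers' price falls by p* − pb = 114 − 82 = 32; sellers' price rises by ps − p* = 142 − 114 = 28.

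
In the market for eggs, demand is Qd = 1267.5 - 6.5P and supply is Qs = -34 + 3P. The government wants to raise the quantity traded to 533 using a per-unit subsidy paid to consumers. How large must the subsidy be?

At Q = 533, invert demand for the buyer price: Pb = (1267.5 − 533)/6.5 = 113; invert supply for the seller price: Ps = (533 − (-34))/3 = 189.
The subsidy must fill the gap: s = Ps − Pb = 189 − 113 = 76.

Required subsidy s = 76 per unit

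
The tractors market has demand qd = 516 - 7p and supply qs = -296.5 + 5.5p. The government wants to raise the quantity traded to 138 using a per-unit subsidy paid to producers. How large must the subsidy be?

At q = 138, invert demand for the buyer price: pb = (516 − 138)/7 = 54; invert supply for the seller price: ps = (138 − (-296.5))/5.5 = 79.
The subsidy must fill the gap: s = ps − pb = 79 − 54 = 25.

Required subsidy s = 25 per unit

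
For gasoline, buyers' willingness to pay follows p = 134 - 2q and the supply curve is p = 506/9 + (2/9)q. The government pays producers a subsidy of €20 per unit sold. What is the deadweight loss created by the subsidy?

Pre-subsidy: 134 - 2q = 506/9 + (2/9)q gives q* = 35 and p* = 64.
With the subsidy, sellers receive ps = pb + 20 for each unit, where pb is the price buyers pay.
On the curves, pb = 134 - 2q and ps = 506/9 + (2/9)q; the wedge ps − pb = 20 gives 506/9 + (2/9)q − (134 - 2q) = 20, so q' = 44.
Then pb = 134 − 2·44 = 46 and ps = 506/9 + (2/9)·44 = 66.
The subsidy expands output by 44 − 35 = 9 past the efficient level; on those units the gap between marginal cost and willingness to pay runs from 0 up to 20.
DWL = ½ × 20 × 9 = 90.

Deadweight loss = €90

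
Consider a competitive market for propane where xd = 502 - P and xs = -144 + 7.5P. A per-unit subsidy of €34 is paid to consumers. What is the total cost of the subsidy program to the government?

Pre-subsidy: 502 - P = -144 + 7.5P gives P* = 76, x* = 426.
With the rebate, buyers effectively pay Pb = Ps − 34, where Ps is the price sellers receive.
Demand in terms of Ps becomes xd = 502 − 1(Ps − 34) = 536 - Ps. Setting this equal to supply: 536 - Ps = -144 + 7.5Ps, so Ps = 80.
Buyers pay Pb = 80 − 34 = 46; x' = -144 + 7.5·80 = 456.
Government outlay = subsidy × quantity = 34 × 456 = 15504.

Government cost = €15504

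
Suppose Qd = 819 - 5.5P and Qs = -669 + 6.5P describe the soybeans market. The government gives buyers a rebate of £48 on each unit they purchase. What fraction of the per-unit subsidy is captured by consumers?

Consumer share = 13/24

Pre-subsidy: 819 - 5.5P = -669 + 6.5P gives P* = 124, Q* = 137.
With the rebate, buyers effectively pay Pb = Ps − 48, where Ps is the price sellers receive.
Demand in terms of Ps becomes Qd = 819 − 5.5(Ps − 48) = 1083 - 5.5Ps. Setting this equal to supply: 1083 - 5.5Ps = -669 + 6.5Ps, so Ps = 146.
Buyers pay Pb = 146 − 48 = 98; Q' = -669 + 6.5·146 = 280.
Buyers' price falls by P* − Pb = 124 − 98 = 26; sellers' price rises by Ps − P* = 146 − 124 = 22.
So consumers capture 26/48 = 13/24 of each unit of subsidy.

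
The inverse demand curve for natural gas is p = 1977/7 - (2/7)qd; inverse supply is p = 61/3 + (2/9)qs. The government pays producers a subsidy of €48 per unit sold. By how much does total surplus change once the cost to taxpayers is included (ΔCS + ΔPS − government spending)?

Pre-subsidy: 1977/7 - (2/7)q = 61/3 + (2/9)q gives q* = 516 and p* = 135.
With the subsidy, sellers receive ps = pb + 48 for each unit, where pb is the price buyers pay.
On the curves, pb = 1977/7 - (2/7)q and ps = 61/3 + (2/9)q; the wedge ps − pb = 48 gives 61/3 + (2/9)q − (1977/7 - (2/7)q) = 48, so q' = 610.5.
Then pb = 1977/7 − (2/7)·610.5 = 108 and ps = 61/3 + (2/9)·610.5 = 156.
ΔCS = ½(516 + 610.5)(135 − 108) = 15207.75; ΔPS = ½(516 + 610.5)(156 − 135) = 11828.25.
Government spending = 48 × 610.5 = 29304.
Net change = 15207.75 + 11828.25 − 29304 = -2268. The loss equals the DWL triangle ½·48·94.5.

Net change in total surplus = -€2268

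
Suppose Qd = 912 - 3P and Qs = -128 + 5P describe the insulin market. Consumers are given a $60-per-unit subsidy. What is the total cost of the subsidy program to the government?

Pre-subsidy: 912 - 3P = -128 + 5P gives P* = 130, Q* = 522.
With the rebate, buyers effectively pay Pb = Ps − 60, where Ps is the price sellers receive.
Demand in terms of Ps becomes Qd = 912 − 3(Ps − 60) = 1092 - 3Ps. Setting this equal to supply: 1092 - 3Ps = -128 + 5Ps, so Ps = 152.5.
Buyers pay Pb = 152.5 − 60 = 92.5; Q' = -128 + 5·152.5 = 634.5.
Government outlay = subsidy × quantity = 60 × 634.5 = 38070.

Government cost = $38070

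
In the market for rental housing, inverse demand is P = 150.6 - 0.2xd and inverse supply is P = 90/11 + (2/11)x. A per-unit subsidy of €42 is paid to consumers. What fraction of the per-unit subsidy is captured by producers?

Producer share = 10/21

Pre-subsidy: 150.6 - 0.2x = 90/11 + (2/11)x gives x* = 373 and P* = 76.
With the rebate, buyers effectively pay Pb = Ps − 42, where Ps is the price sellers receive.
On the curves, Pb = 150.6 - 0.2x and Ps = 90/11 + (2/11)x; the wedge Ps − Pb = 42 gives 90/11 + (2/11)x − (150.6 - 0.2x) = 42, so x' = 483.
Then Pb = 150.6 − 0.2·483 = 54 and Ps = 90/11 + (2/11)·483 = 96.
Buyers' price falls by P* − Pb = 76 − 54 = 22; sellers' price rises by Ps − P* = 96 − 76 = 20.
So producers capture 20/42 = 10/21 of each unit of subsidy.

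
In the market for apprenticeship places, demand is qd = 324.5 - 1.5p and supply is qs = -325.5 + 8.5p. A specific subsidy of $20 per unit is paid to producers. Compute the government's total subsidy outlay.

Pre-subsidy: 324.5 - 1.5p = -325.5 + 8.5p gives p* = 65, q* = 227.
With the subsidy, sellers receive ps = pb + 20 for each unit, where pb is the price buyers pay.
Supply in terms of pb becomes qs = -325.5 + 8.5(pb + 20) = -155.5 + 8.5pb. Setting this equal to demand: 324.5 - 1.5pb = -155.5 + 8.5pb, so pb = 48.
Sellers receive ps = 48 + 20 = 68; q' = 324.5 − 1.5·48 = 252.5.
Government outlay = subsidy × quantity = 20 × 252.5 = 5050.

Government cost = $5050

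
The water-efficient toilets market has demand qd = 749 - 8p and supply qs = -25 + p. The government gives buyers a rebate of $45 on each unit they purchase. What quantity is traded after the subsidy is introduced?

Pre-subsidy: 749 - 8p = -25 + p gives p* = 86, q* = 61.
With the rebate, buyers effectively pay pb = ps − 45, where ps is the price sellers receive.
Demand in terms of ps becomes qd = 749 − 8(ps − 45) = 1109 - 8ps. Setting this equal to supply: 1109 - 8ps = -25 + ps, so ps = 126.
Buyers pay pb = 126 − 45 = 81; q' = -25 + 1·126 = 101.

q' = 101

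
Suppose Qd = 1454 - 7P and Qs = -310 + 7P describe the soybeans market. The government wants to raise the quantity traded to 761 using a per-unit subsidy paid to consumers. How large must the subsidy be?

Required subsidy s = 54 per unit

At Q = 761, invert demand for the buyer price: Pb = (1454 − 761)/7 = 99; invert supply for the seller price: Ps = (761 − (-310))/7 = 153.
The subsidy must fill the gap: s = Ps − Pb = 153 − 99 = 54.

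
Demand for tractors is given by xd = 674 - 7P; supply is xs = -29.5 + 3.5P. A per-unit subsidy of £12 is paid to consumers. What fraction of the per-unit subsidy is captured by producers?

Producer share = 2/3

Pre-subsidy: 674 - 7P = -29.5 + 3.5P gives P* = 67, x* = 205.
With the rebate, buyers effectively pay Pb = Ps − 12, where Ps is the price sellers receive.
Demand in terms of Ps becomes xd = 674 − 7(Ps − 12) = 758 - 7Ps. Setting this equal to supply: 758 - 7Ps = -29.5 + 3.5Ps, so Ps = 75.
Buyers pay Pb = 75 − 12 = 63; x' = -29.5 + 3.5·75 = 233.
Buyers' price falls by P* − Pb = 67 − 63 = 4; sellers' price rises by Ps − P* = 75 − 67 = 8.
So producers capture 8/12 = 2/3 of each unit of subsidy.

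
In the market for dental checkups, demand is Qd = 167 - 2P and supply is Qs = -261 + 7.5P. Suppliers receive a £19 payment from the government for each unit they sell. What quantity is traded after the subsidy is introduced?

Pre-subsidy: 167 - 2P = -261 + 7.5P gives P* = 856/19, Q* = 1461/19.
With the subsidy, sellers receive Ps = Pb + 19 for each unit, where Pb is the price buyers pay.
Supply in terms of Pb becomes Qs = -261 + 7.5(Pb + 19) = -118.5 + 7.5Pb. Setting this equal to demand: 167 - 2Pb = -118.5 + 7.5Pb, so Pb = 571/19.
Sellers receive Ps = 571/19 + 19 = 932/19; Q' = 167 − 2·(571/19) = 2031/19.

Q' = 2031/19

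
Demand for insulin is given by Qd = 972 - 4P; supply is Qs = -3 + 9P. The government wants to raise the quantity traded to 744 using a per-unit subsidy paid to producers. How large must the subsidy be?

Required subsidy s = 26 per unit

At Q = 744, invert demand for the buyer price: Pb = (972 − 744)/4 = 57; invert supply for the seller price: Ps = (744 − (-3))/9 = 83.
The subsidy must fill the gap: s = Ps − Pb = 83 − 57 = 26.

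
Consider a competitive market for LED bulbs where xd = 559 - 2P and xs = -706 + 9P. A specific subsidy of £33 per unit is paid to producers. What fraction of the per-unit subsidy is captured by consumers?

Consumer share = 9/11

Pre-subsidy: 559 - 2P = -706 + 9P gives P* = 115, x* = 329.
With the subsidy, sellers receive Ps = Pb + 33 for each unit, where Pb is the price buyers pay.
Supply in terms of Pb becomes xs = -706 + 9(Pb + 33) = -409 + 9Pb. Setting this equal to demand: 559 - 2Pb = -409 + 9Pb, so Pb = 88.
Sellers receive Ps = 88 + 33 = 121; x' = 559 − 2·88 = 383.
Buyers' price falls by P* − Pb = 115 − 88 = 27; sellers' price rises by Ps − P* = 121 − 115 = 6.
So consumers capture 27/33 = 9/11 of each unit of subsidy.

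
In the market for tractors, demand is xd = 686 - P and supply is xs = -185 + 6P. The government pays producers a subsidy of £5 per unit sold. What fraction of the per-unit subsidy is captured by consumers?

Consumer share = 6/7

Pre-subsidy: 686 - P = -185 + 6P gives P* = 871/7, x* = 3931/7.
With the subsidy, sellers receive Ps = Pb + 5 for each unit, where Pb is the price buyers pay.
Supply in terms of Pb becomes xs = -185 + 6(Pb + 5) = -155 + 6Pb. Setting this equal to demand: 686 - Pb = -155 + 6Pb, so Pb = 841/7.
Sellers receive Ps = 841/7 + 5 = 876/7; x' = 686 − 1·(841/7) = 3961/7.
Buyers' price falls by P* − Pb = 871/7 − 841/7 = 30/7; sellers' price rises by Ps − P* = 876/7 − 871/7 = 5/7.
So consumers capture (30/7)/5 = 6/7 of each unit of subsidy.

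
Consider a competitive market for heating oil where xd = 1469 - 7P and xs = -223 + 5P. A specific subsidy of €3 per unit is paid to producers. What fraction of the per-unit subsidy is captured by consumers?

Consumer share = 5/12

Pre-subsidy: 1469 - 7P = -223 + 5P gives P* = 141, x* = 482.
With the subsidy, sellers receive Ps = Pb + 3 for each unit, where Pb is the price buyers pay.
Supply in terms of Pb becomes xs = -223 + 5(Pb + 3) = -208 + 5Pb. Setting this equal to demand: 1469 - 7Pb = -208 + 5Pb, so Pb = 139.75.
Sellers receive Ps = 139.75 + 3 = 142.75; x' = 1469 − 7·139.75 = 490.75.
Buyers' price falls by P* − Pb = 141 − 139.75 = 1.25; sellers' price rises by Ps − P* = 142.75 − 141 = 1.75.
So consumers capture 1.25/3 = 5/12 of each unit of subsidy.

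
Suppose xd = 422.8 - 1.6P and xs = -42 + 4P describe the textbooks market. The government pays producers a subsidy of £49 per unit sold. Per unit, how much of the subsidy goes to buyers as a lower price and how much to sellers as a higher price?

Pre-subsidy: 422.8 - 1.6P = -42 + 4P gives P* = 83, x* = 290.
With the subsidy, sellers receive Ps = Pb + 49 for each unit, where Pb is the price buyers pay.
Supply in terms of Pb becomes xs = -42 + 4(Pb + 49) = 154 + 4Pb. Setting this equal to demand: 422.8 - 1.6Pb = 154 + 4Pb, so Pb = 48.
Sellers receive Ps = 48 + 49 = 97; x' = 422.8 − 1.6·48 = 346.
Buyers' price falls by P* − Pb = 83 − 48 = 35; sellers' price rises by Ps − P* = 97 − 83 = 14.

Buyers gain £35 per unit; sellers gain £14 per unit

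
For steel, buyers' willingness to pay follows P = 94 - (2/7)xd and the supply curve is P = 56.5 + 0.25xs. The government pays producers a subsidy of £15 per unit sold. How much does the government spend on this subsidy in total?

Government cost = £1470

Pre-subsidy: 94 - (2/7)x = 56.5 + 0.25x gives x* = 70 and P* = 74.
With the subsidy, sellers receive Ps = Pb + 15 for each unit, where Pb is the price buyers pay.
On the curves, Pb = 94 - (2/7)x and Ps = 56.5 + 0.25x; the wedge Ps − Pb = 15 gives 56.5 + 0.25x − (94 - (2/7)x) = 15, so x' = 98.
Then Pb = 94 − (2/7)·98 = 66 and Ps = 56.5 + 0.25·98 = 81.
Government outlay = subsidy × quantity = 15 × 98 = 1470.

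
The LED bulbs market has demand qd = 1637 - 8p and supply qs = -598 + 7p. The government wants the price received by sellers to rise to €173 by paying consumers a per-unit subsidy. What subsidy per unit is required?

At a seller price of 173, quantity supplied is -598 + 7·173 = 613.
Buyers absorb 613 only when they pay pb with 1637 − 8·pb = 613, i.e. pb = 128.
s = ps − pb = 173 − 128 = 45.

Required subsidy s = €45 per unit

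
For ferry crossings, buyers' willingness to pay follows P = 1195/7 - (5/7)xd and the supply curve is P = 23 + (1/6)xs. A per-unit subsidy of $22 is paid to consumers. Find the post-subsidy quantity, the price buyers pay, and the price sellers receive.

Pre-subsidy: 1195/7 - (5/7)x = 23 + (1/6)x gives x* = 6204/37 and P* = 1885/37.
With the rebate, buyers effectively pay Pb = Ps − 22, where Ps is the price sellers receive.
On the curves, Pb = 1195/7 - (5/7)x and Ps = 23 + (1/6)x; the wedge Ps − Pb = 22 gives 23 + (1/6)x − (1195/7 - (5/7)x) = 22, so x' = 7128/37.
Then Pb = 1195/7 − (5/7)·(7128/37) = 1225/37 and Ps = 23 + (1/6)·(7128/37) = 2039/37.

x' = 7128/37; buyers pay 1225/37; sellers receive 2039/37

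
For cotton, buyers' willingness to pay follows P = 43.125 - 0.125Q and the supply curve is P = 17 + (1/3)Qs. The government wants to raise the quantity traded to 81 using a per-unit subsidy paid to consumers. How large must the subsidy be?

Required subsidy s = 11 per unit

At Q = 81, from the demand curve buyers pay Pb = 43.125 − 0.125·81 = 33; from the supply curve sellers need Ps = 17 + (1/3)·81 = 44.
The subsidy must fill the gap: s = Ps − Pb = 44 − 33 = 11.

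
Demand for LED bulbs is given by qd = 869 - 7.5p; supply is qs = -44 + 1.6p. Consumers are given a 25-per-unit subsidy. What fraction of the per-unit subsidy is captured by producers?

Pre-subsidy: 869 - 7.5p = -44 + 1.6p gives p* = 9130/91, q* = 10604/91.
With the rebate, buyers effectively pay pb = ps − 25, where ps is the price sellers receive.
Demand in terms of ps becomes qd = 869 − 7.5(ps − 25) = 1056.5 - 7.5ps. Setting this equal to supply: 1056.5 - 7.5ps = -44 + 1.6ps, so ps = 11005/91.
Buyers pay pb = 11005/91 − 25 = 8730/91; q' = -44 + 1.6·(11005/91) = 13604/91.
Buyers' price falls by p* − pb = 9130/91 − 8730/91 = 400/91; sellers' price rises by ps − p* = 11005/91 − 9130/91 = 1875/91.
So producers capture (1875/91)/25 = 75/91 of each unit of subsidy.

Producer share = 75/91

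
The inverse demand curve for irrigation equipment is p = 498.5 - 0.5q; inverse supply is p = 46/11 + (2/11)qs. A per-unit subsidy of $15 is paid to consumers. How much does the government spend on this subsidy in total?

Government cost = $11205

Pre-subsidy: 498.5 - 0.5q = 46/11 + (2/11)q gives q* = 725 and p* = 136.
With the rebate, buyers effectively pay pb = ps − 15, where ps is the price sellers receive.
On the curves, pb = 498.5 - 0.5q and ps = 46/11 + (2/11)q; the wedge ps − pb = 15 gives 46/11 + (2/11)q − (498.5 - 0.5q) = 15, so q' = 747.
Then pb = 498.5 − 0.5·747 = 125 and ps = 46/11 + (2/11)·747 = 140.
Government outlay = subsidy × quantity = 15 × 747 = 11205.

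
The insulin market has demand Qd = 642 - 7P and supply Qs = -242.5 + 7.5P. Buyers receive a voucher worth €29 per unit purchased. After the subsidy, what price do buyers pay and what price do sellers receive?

Pre-subsidy: 642 - 7P = -242.5 + 7.5P gives P* = 61, Q* = 215.
With the rebate, buyers effectively pay Pb = Ps − 29, where Ps is the price sellers receive.
Demand in terms of Ps becomes Qd = 642 − 7(Ps − 29) = 845 - 7Ps. Setting this equal to supply: 845 - 7Ps = -242.5 + 7.5Ps, so Ps = 75.
Buyers pay Pb = 75 − 29 = 46; Q' = -242.5 + 7.5·75 = 320.

Buyers pay €46; sellers receive €75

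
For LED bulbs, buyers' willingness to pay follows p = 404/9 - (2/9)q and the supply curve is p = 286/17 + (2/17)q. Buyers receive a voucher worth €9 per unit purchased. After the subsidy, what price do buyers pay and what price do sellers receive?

Pre-subsidy: 404/9 - (2/9)q = 286/17 + (2/17)q gives q* = 2147/26 and p* = 345/13.
With the rebate, buyers effectively pay pb = ps − 9, where ps is the price sellers receive.
On the curves, pb = 404/9 - (2/9)q and ps = 286/17 + (2/17)q; the wedge ps − pb = 9 gives 286/17 + (2/17)q − (404/9 - (2/9)q) = 9, so q' = 5671/52.
Then pb = 404/9 − (2/9)·(5671/52) = 537/26 and ps = 286/17 + (2/17)·(5671/52) = 771/26.

Buyers pay 537/26; sellers receive 771/26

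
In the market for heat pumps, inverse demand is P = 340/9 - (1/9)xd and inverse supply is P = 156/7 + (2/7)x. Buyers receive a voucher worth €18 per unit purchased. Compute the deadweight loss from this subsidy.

Deadweight loss = €408.24

Pre-subsidy: 340/9 - (1/9)x = 156/7 + (2/7)x gives x* = 39.04 and P* = 33.44.
With the rebate, buyers effectively pay Pb = Ps − 18, where Ps is the price sellers receive.
On the curves, Pb = 340/9 - (1/9)x and Ps = 156/7 + (2/7)x; the wedge Ps − Pb = 18 gives 156/7 + (2/7)x − (340/9 - (1/9)x) = 18, so x' = 84.4.
Then Pb = 340/9 − (1/9)·84.4 = 28.4 and Ps = 156/7 + (2/7)·84.4 = 46.4.
The subsidy expands output by 84.4 − 39.04 = 45.36 past the efficient level; on those units the gap between marginal cost and willingness to pay runs from 0 up to 18.
DWL = ½ × 18 × 45.36 = 408.24.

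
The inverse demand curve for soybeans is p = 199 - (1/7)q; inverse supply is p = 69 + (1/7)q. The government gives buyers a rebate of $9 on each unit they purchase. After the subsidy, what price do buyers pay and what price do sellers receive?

Pre-subsidy: 199 - (1/7)q = 69 + (1/7)q gives q* = 455 and p* = 134.
With the rebate, buyers effectively pay pb = ps − 9, where ps is the price sellers receive.
On the curves, pb = 199 - (1/7)q and ps = 69 + (1/7)q; the wedge ps − pb = 9 gives 69 + (1/7)q − (199 - (1/7)q) = 9, so q' = 486.5.
Then pb = 199 − (1/7)·486.5 = 129.5 and ps = 69 + (1/7)·486.5 = 138.5.

Buyers pay $129.5; sellers receive $138.5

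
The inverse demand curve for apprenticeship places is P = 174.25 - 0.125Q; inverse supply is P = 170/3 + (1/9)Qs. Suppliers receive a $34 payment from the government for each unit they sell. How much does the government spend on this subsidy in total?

Government cost = $21828

Pre-subsidy: 174.25 - 0.125Q = 170/3 + (1/9)Q gives Q* = 498 and P* = 112.
With the subsidy, sellers receive Ps = Pb + 34 for each unit, where Pb is the price buyers pay.
On the curves, Pb = 174.25 - 0.125Q and Ps = 170/3 + (1/9)Q; the wedge Ps − Pb = 34 gives 170/3 + (1/9)Q − (174.25 - 0.125Q) = 34, so Q' = 642.
Then Pb = 174.25 − 0.125·642 = 94 and Ps = 170/3 + (1/9)·642 = 128.
Government outlay = subsidy × quantity = 34 × 642 = 21828.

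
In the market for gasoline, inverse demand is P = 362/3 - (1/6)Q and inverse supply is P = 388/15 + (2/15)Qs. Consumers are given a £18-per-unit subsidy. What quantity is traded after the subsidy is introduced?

Q' = 376

Pre-subsidy: 362/3 - (1/6)Q = 388/15 + (2/15)Q gives Q* = 316 and P* = 68.
With the rebate, buyers effectively pay Pb = Ps − 18, where Ps is the price sellers receive.
On the curves, Pb = 362/3 - (1/6)Q and Ps = 388/15 + (2/15)Q; the wedge Ps − Pb = 18 gives 388/15 + (2/15)Q − (362/3 - (1/6)Q) = 18, so Q' = 376.
Then Pb = 362/3 − (1/6)·376 = 58 and Ps = 388/15 + (2/15)·376 = 76.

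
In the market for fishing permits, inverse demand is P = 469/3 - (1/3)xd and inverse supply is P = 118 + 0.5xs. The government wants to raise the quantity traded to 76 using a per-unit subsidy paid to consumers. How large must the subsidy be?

Required subsidy s = 25 per unit

At x = 76, from the demand curve buyers pay Pb = 469/3 − (1/3)·76 = 131; from the supply curve sellers need Ps = 118 + 0.5·76 = 156.
The subsidy must fill the gap: s = Ps − Pb = 156 − 131 = 25.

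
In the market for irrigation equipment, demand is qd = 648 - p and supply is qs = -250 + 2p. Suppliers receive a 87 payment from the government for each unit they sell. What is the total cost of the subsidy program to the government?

Government cost = 35380

Pre-subsidy: 648 - p = -250 + 2p gives p* = 898/3, q* = 1046/3.
With the subsidy, sellers receive ps = pb + 87 for each unit, where pb is the price buyers pay.
Supply in terms of pb becomes qs = -250 + 2(pb + 87) = -76 + 2pb. Setting this equal to demand: 648 - pb = -76 + 2pb, so pb = 724/3.
Sellers receive ps = 724/3 + 87 = 985/3; q' = 648 − 1·(724/3) = 1220/3.
Government outlay = subsidy × quantity = 87 × 1220/3 = 35380.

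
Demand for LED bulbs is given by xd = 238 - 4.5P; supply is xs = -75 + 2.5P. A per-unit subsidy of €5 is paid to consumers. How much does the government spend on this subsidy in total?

Government cost = 6275/28

Pre-subsidy: 238 - 4.5P = -75 + 2.5P gives P* = 313/7, x* = 515/14.
With the rebate, buyers effectively pay Pb = Ps − 5, where Ps is the price sellers receive.
Demand in terms of Ps becomes xd = 238 − 4.5(Ps − 5) = 260.5 - 4.5Ps. Setting this equal to supply: 260.5 - 4.5Ps = -75 + 2.5Ps, so Ps = 671/14.
Buyers pay Pb = 671/14 − 5 = 601/14; x' = -75 + 2.5·(671/14) = 1255/28.
Government outlay = subsidy × quantity = 5 × 1255/28 = 6275/28.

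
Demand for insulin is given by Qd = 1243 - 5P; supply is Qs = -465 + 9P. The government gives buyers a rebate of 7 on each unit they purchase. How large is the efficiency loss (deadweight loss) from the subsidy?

Pre-subsidy: 1243 - 5P = -465 + 9P gives P* = 122, Q* = 633.
With the rebate, buyers effectively pay Pb = Ps − 7, where Ps is the price sellers receive.
Demand in terms of Ps becomes Qd = 1243 − 5(Ps − 7) = 1278 - 5Ps. Setting this equal to supply: 1278 - 5Ps = -465 + 9Ps, so Ps = 124.5.
Buyers pay Pb = 124.5 − 7 = 117.5; Q' = -465 + 9·124.5 = 655.5.
The subsidy expands output by 655.5 − 633 = 22.5 past the efficient level; on those units the gap between marginal cost and willingness to pay runs from 0 up to 7.
DWL = ½ × 7 × 22.5 = 78.75.

Deadweight loss = 78.75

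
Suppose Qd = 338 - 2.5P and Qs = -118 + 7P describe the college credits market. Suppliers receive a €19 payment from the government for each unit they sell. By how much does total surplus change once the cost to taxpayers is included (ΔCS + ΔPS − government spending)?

Pre-subsidy: 338 - 2.5P = -118 + 7P gives P* = 48, Q* = 218.
With the subsidy, sellers receive Ps = Pb + 19 for each unit, where Pb is the price buyers pay.
Supply in terms of Pb becomes Qs = -118 + 7(Pb + 19) = 15 + 7Pb. Setting this equal to demand: 338 - 2.5Pb = 15 + 7Pb, so Pb = 34.
Sellers receive Ps = 34 + 19 = 53; Q' = 338 − 2.5·34 = 253.
ΔCS = ½(218 + 253)(48 − 34) = 3297; ΔPS = ½(218 + 253)(53 − 48) = 1177.5.
Government spending = 19 × 253 = 4807.
Net change = 3297 + 1177.5 − 4807 = -332.5. The loss equals the DWL triangle ½·19·35.

Net change in total surplus = -€332.5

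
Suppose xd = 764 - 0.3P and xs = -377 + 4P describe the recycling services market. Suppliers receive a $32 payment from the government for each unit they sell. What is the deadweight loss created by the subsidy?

Deadweight loss = 6144/43

Pre-subsidy: 764 - 0.3P = -377 + 4P gives P* = 11410/43, x* = 29429/43.
With the subsidy, sellers receive Ps = Pb + 32 for each unit, where Pb is the price buyers pay.
Supply in terms of Pb becomes xs = -377 + 4(Pb + 32) = -249 + 4Pb. Setting this equal to demand: 764 - 0.3Pb = -249 + 4Pb, so Pb = 10130/43.
Sellers receive Ps = 10130/43 + 32 = 11506/43; x' = 764 − 0.3·(10130/43) = 29813/43.
The subsidy expands output by 29813/43 − 29429/43 = 384/43 past the efficient level; on those units the gap between marginal cost and willingness to pay runs from 0 up to 32.
DWL = ½ × 32 × 384/43 = 6144/43.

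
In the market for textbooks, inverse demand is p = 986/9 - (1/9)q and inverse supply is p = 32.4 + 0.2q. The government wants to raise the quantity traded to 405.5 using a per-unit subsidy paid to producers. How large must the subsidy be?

At q = 405.5, from the demand curve buyers pay pb = 986/9 − (1/9)·405.5 = 64.5; from the supply curve sellers need ps = 32.4 + 0.2·405.5 = 113.5.
The subsidy must fill the gap: s = ps − pb = 113.5 − 64.5 = 49.

Required subsidy s = 49 per unit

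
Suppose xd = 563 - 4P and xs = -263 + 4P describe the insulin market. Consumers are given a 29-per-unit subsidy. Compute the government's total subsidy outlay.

Government cost = 6032

Pre-subsidy: 563 - 4P = -263 + 4P gives P* = 103.25, x* = 150.
With the rebate, buyers effectively pay Pb = Ps − 29, where Ps is the price sellers receive.
Demand in terms of Ps becomes xd = 563 − 4(Ps − 29) = 679 - 4Ps. Setting this equal to supply: 679 - 4Ps = -263 + 4Ps, so Ps = 117.75.
Buyers pay Pb = 117.75 − 29 = 88.75; x' = -263 + 4·117.75 = 208.
Government outlay = subsidy × quantity = 29 × 208 = 6032.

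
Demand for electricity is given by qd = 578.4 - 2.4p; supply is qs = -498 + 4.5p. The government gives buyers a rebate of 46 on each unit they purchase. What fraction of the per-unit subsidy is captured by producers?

Pre-subsidy: 578.4 - 2.4p = -498 + 4.5p gives p* = 156, q* = 204.
With the rebate, buyers effectively pay pb = ps − 46, where ps is the price sellers receive.
Demand in terms of ps becomes qd = 578.4 − 2.4(ps − 46) = 688.8 - 2.4ps. Setting this equal to supply: 688.8 - 2.4ps = -498 + 4.5ps, so ps = 172.
Buyers pay pb = 172 − 46 = 126; q' = -498 + 4.5·172 = 276.
Buyers' price falls by p* − pb = 156 − 126 = 30; sellers' price rises by ps − p* = 172 − 156 = 16.
So producers capture 16/46 = 8/23 of each unit of subsidy.

Producer share = 8/23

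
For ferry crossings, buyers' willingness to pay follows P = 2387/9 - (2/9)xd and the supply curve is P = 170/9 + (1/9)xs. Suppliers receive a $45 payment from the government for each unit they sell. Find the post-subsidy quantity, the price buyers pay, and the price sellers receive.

Pre-subsidy: 2387/9 - (2/9)x = 170/9 + (1/9)x gives x* = 739 and P* = 101.
With the subsidy, sellers receive Ps = Pb + 45 for each unit, where Pb is the price buyers pay.
On the curves, Pb = 2387/9 - (2/9)x and Ps = 170/9 + (1/9)x; the wedge Ps − Pb = 45 gives 170/9 + (1/9)x − (2387/9 - (2/9)x) = 45, so x' = 874.
Then Pb = 2387/9 − (2/9)·874 = 71 and Ps = 170/9 + (1/9)·874 = 116.

x' = 874; buyers pay $71; sellers receive $116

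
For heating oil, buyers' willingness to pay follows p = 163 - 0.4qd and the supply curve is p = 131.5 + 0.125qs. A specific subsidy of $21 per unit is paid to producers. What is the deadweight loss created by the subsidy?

Pre-subsidy: 163 - 0.4q = 131.5 + 0.125q gives q* = 60 and p* = 139.
With the subsidy, sellers receive ps = pb + 21 for each unit, where pb is the price buyers pay.
On the curves, pb = 163 - 0.4q and ps = 131.5 + 0.125q; the wedge ps − pb = 21 gives 131.5 + 0.125q − (163 - 0.4q) = 21, so q' = 100.
Then pb = 163 − 0.4·100 = 123 and ps = 131.5 + 0.125·100 = 144.
The subsidy expands output by 100 − 60 = 40 past the efficient level; on those units the gap between marginal cost and willingness to pay runs from 0 up to 21.
DWL = ½ × 21 × 40 = 420.

Deadweight loss = $420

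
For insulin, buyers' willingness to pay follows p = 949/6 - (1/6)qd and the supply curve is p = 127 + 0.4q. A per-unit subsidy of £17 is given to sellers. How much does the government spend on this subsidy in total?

Government cost = £1445

Pre-subsidy: 949/6 - (1/6)q = 127 + 0.4q gives q* = 55 and p* = 149.
With the subsidy, sellers receive ps = pb + 17 for each unit, where pb is the price buyers pay.
On the curves, pb = 949/6 - (1/6)q and ps = 127 + 0.4q; the wedge ps − pb = 17 gives 127 + 0.4q − (949/6 - (1/6)q) = 17, so q' = 85.
Then pb = 949/6 − (1/6)·85 = 144 and ps = 127 + 0.4·85 = 161.
Government outlay = subsidy × quantity = 17 × 85 = 1445.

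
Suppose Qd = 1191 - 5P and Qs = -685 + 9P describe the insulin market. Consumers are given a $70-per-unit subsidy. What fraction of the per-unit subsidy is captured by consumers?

Consumer share = 9/14

Pre-subsidy: 1191 - 5P = -685 + 9P gives P* = 134, Q* = 521.
With the rebate, buyers effectively pay Pb = Ps − 70, where Ps is the price sellers receive.
Demand in terms of Ps becomes Qd = 1191 − 5(Ps − 70) = 1541 - 5Ps. Setting this equal to supply: 1541 - 5Ps = -685 + 9Ps, so Ps = 159.
Buyers pay Pb = 159 − 70 = 89; Q' = -685 + 9·159 = 746.
Buyers' price falls by P* − Pb = 134 − 89 = 45; sellers' price rises by Ps − P* = 159 − 134 = 25.
So consumers capture 45/70 = 9/14 of each unit of subsidy.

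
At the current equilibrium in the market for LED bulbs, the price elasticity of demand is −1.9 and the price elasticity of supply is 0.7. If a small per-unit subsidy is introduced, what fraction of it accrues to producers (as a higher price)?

For a small subsidy around the equilibrium, the benefit split depends on the relative slopes, which at a point are proportional to the elasticities.
Buyer share = εs/(εs + |εd|) = 0.7/(0.7 + 1.9) = 7/26; seller share = |εd|/(εs + |εd|) = 19/26.
So producers capture 19/26 of the subsidy.

Producer share = 19/26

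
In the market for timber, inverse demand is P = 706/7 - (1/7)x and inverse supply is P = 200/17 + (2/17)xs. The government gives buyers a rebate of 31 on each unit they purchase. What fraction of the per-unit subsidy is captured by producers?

Producer share = 14/31

Pre-subsidy: 706/7 - (1/7)x = 200/17 + (2/17)x gives x* = 342 and P* = 52.
With the rebate, buyers effectively pay Pb = Ps − 31, where Ps is the price sellers receive.
On the curves, Pb = 706/7 - (1/7)x and Ps = 200/17 + (2/17)x; the wedge Ps − Pb = 31 gives 200/17 + (2/17)x − (706/7 - (1/7)x) = 31, so x' = 461.
Then Pb = 706/7 − (1/7)·461 = 35 and Ps = 200/17 + (2/17)·461 = 66.
Buyers' price falls by P* − Pb = 52 − 35 = 17; sellers' price rises by Ps − P* = 66 − 52 = 14.
So producers capture 14/31 = 14/31 of each unit of subsidy.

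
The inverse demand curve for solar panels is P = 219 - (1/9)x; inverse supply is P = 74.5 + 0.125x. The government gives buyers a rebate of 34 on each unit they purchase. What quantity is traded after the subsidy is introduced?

x' = 756

Pre-subsidy: 219 - (1/9)x = 74.5 + 0.125x gives x* = 612 and P* = 151.
With the rebate, buyers effectively pay Pb = Ps − 34, where Ps is the price sellers receive.
On the curves, Pb = 219 - (1/9)x and Ps = 74.5 + 0.125x; the wedge Ps − Pb = 34 gives 74.5 + 0.125x − (219 - (1/9)x) = 34, so x' = 756.
Then Pb = 219 − (1/9)·756 = 135 and Ps = 74.5 + 0.125·756 = 169.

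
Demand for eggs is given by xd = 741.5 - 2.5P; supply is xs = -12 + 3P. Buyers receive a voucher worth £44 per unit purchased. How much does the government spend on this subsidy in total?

Pre-subsidy: 741.5 - 2.5P = -12 + 3P gives P* = 137, x* = 399.
With the rebate, buyers effectively pay Pb = Ps − 44, where Ps is the price sellers receive.
Demand in terms of Ps becomes xd = 741.5 − 2.5(Ps − 44) = 851.5 - 2.5Ps. Setting this equal to supply: 851.5 - 2.5Ps = -12 + 3Ps, so Ps = 157.
Buyers pay Pb = 157 − 44 = 113; x' = -12 + 3·157 = 459.
Government outlay = subsidy × quantity = 44 × 459 = 20196.

Government cost = £20196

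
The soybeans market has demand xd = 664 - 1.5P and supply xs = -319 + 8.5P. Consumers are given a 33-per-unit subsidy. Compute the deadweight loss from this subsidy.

Pre-subsidy: 664 - 1.5P = -319 + 8.5P gives P* = 98.3, x* = 516.55.
With the rebate, buyers effectively pay Pb = Ps − 33, where Ps is the price sellers receive.
Demand in terms of Ps becomes xd = 664 − 1.5(Ps − 33) = 713.5 - 1.5Ps. Setting this equal to supply: 713.5 - 1.5Ps = -319 + 8.5Ps, so Ps = 103.25.
Buyers pay Pb = 103.25 − 33 = 70.25; x' = -319 + 8.5·103.25 = 558.625.
The subsidy expands output by 558.625 − 516.55 = 42.075 past the efficient level; on those units the gap between marginal cost and willingness to pay runs from 0 up to 33.
DWL = ½ × 33 × 42.075 = 694.2375.

Deadweight loss = 694.2375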